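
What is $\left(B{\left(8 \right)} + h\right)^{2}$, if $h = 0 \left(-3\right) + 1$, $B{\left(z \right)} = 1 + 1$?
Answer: $9$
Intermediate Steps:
$B{\left(z \right)} = 2$
$h = 1$ ($h = 0 + 1 = 1$)
$\left(B{\left(8 \right)} + h\right)^{2} = \left(2 + 1\right)^{2} = 3^{2} = 9$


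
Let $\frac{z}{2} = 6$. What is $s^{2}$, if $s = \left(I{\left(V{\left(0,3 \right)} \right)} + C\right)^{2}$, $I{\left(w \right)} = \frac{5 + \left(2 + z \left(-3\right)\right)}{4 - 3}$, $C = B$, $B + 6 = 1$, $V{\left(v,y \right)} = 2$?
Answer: $1336336$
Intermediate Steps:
$z = 12$ ($z = 2 \cdot 6 = 12$)
$B = -5$ ($B = -6 + 1 = -5$)
$C = -5$
$I{\left(w \right)} = -29$ ($I{\left(w \right)} = \frac{5 + \left(2 + 12 \left(-3\right)\right)}{4 - 3} = \frac{5 + \left(2 - 36\right)}{1} = \left(5 - 34\right) 1 = \left(-29\right) 1 = -29$)
$s = 1156$ ($s = \left(-29 - 5\right)^{2} = \left(-34\right)^{2} = 1156$)
$s^{2} = 1156^{2} = 1336336$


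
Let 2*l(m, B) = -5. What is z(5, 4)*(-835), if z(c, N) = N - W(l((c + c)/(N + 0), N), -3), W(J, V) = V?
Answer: -5845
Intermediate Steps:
l(m, B) = -5/2 (l(m, B) = (½)*(-5) = -5/2)
z(c, N) = 3 + N (z(c, N) = N - 1*(-3) = N + 3 = 3 + N)
z(5, 4)*(-835) = (3 + 4)*(-835) = 7*(-835) = -5845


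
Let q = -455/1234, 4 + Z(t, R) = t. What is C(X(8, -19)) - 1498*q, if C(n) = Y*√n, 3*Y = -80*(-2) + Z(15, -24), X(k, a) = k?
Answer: 340795/617 + 114*√2 ≈ 713.56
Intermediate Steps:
Z(t, R) = -4 + t
q = -455/1234 (q = -455*1/1234 = -455/1234 ≈ -0.36872)
Y = 57 (Y = (-80*(-2) + (-4 + 15))/3 = (160 + 11)/3 = (⅓)*171 = 57)
C(n) = 57*√n
C(X(8, -19)) - 1498*q = 57*√8 - 1498*(-455/1234) = 57*(2*√2) + 340795/617 = 114*√2 + 340795/617 = 340795/617 + 114*√2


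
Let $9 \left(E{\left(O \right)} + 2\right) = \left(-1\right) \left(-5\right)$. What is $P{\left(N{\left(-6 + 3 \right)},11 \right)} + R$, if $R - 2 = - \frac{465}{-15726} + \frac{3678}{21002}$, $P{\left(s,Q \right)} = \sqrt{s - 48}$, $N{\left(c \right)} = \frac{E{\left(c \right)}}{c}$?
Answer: $\frac{121360177}{55046242} + \frac{i \sqrt{3849}}{9} \approx 2.2047 + 6.8934 i$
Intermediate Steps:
$E{\left(O \right)} = - \frac{13}{9}$ ($E{\left(O \right)} = -2 + \frac{\left(-1\right) \left(-5\right)}{9} = -2 + \frac{1}{9} \cdot 5 = -2 + \frac{5}{9} = - \frac{13}{9}$)
$N{\left(c \right)} = - \frac{13}{9 c}$
$P{\left(s,Q \right)} = \sqrt{-48 + s}$
$R = \frac{121360177}{55046242}$ ($R = 2 + \left(- \frac{465}{-15726} + \frac{3678}{21002}\right) = 2 + \left(\left(-465\right) \left(- \frac{1}{15726}\right) + 3678 \cdot \frac{1}{21002}\right) = 2 + \left(\frac{155}{5242} + \frac{1839}{10501}\right) = 2 + \frac{11267693}{55046242} = \frac{121360177}{55046242} \approx 2.2047$)
$P{\left(N{\left(-6 + 3 \right)},11 \right)} + R = \sqrt{-48 - \frac{13}{9 \left(-6 + 3\right)}} + \frac{121360177}{55046242} = \sqrt{-48 - \frac{13}{9 \left(-3\right)}} + \frac{121360177}{55046242} = \sqrt{-48 - - \frac{13}{27}} + \frac{121360177}{55046242} = \sqrt{-48 + \frac{13}{27}} + \frac{121360177}{55046242} = \sqrt{- \frac{1283}{27}} + \frac{121360177}{55046242} = \frac{i \sqrt{3849}}{9} + \frac{121360177}{55046242} = \frac{121360177}{55046242} + \frac{i \sqrt{3849}}{9}$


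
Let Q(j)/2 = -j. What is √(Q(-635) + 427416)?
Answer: √428686 ≈ 654.74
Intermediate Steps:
Q(j) = -2*j (Q(j) = 2*(-j) = -2*j)
√(Q(-635) + 427416) = √(-2*(-635) + 427416) = √(1270 + 427416) = √428686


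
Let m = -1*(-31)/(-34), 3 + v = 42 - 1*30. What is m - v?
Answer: -337/34 ≈ -9.9118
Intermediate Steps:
v = 9 (v = -3 + (42 - 1*30) = -3 + (42 - 30) = -3 + 12 = 9)
m = -31/34 (m = 31*(-1/34) = -31/34 ≈ -0.91177)
m - v = -31/34 - 1*9 = -31/34 - 9 = -337/34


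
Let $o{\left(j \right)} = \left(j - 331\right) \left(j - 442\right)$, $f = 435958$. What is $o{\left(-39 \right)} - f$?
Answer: $-257988$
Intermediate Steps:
$o{\left(j \right)} = \left(-442 + j\right) \left(-331 + j\right)$ ($o{\left(j \right)} = \left(-331 + j\right) \left(-442 + j\right) = \left(-442 + j\right) \left(-331 + j\right)$)
$o{\left(-39 \right)} - f = \left(146302 + \left(-39\right)^{2} - -30147\right) - 435958 = \left(146302 + 1521 + 30147\right) - 435958 = 177970 - 435958 = -257988$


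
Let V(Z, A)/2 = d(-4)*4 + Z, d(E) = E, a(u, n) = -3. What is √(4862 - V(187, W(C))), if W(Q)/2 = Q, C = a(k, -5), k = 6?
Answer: 2*√1130 ≈ 67.231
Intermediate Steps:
C = -3
W(Q) = 2*Q
V(Z, A) = -32 + 2*Z (V(Z, A) = 2*(-4*4 + Z) = 2*(-16 + Z) = -32 + 2*Z)
√(4862 - V(187, W(C))) = √(4862 - (-32 + 2*187)) = √(4862 - (-32 + 374)) = √(4862 - 1*342) = √(4862 - 342) = √4520 = 2*√1130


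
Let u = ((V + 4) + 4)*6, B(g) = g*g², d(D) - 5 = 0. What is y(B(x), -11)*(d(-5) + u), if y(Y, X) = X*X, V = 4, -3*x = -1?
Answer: 9317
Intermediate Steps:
x = ⅓ (x = -⅓*(-1) = ⅓ ≈ 0.33333)
d(D) = 5 (d(D) = 5 + 0 = 5)
B(g) = g³
y(Y, X) = X²
u = 72 (u = ((4 + 4) + 4)*6 = (8 + 4)*6 = 12*6 = 72)
y(B(x), -11)*(d(-5) + u) = (-11)²*(5 + 72) = 121*77 = 9317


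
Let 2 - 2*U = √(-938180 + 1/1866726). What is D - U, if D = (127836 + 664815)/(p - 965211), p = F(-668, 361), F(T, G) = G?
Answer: -1757501/964850 + I*√40361035919556234/414828 ≈ -1.8215 + 484.3*I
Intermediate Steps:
p = 361
D = -792651/964850 (D = (127836 + 664815)/(361 - 965211) = 792651/(-964850) = 792651*(-1/964850) = -792651/964850 ≈ -0.82153)
U = 1 - I*√40361035919556234/414828 (U = 1 - √(-938180 + 1/1866726)/2 = 1 - I*√40361035919556234/414828 ≈ 1.0 - 484.3*I)
D - U = -792651/964850 - (1 - I*√40361035919556234/414828) = -792651/964850 + (-1 + I*√40361035919556234/414828) = -1757501/964850 + I*√40361035919556234/414828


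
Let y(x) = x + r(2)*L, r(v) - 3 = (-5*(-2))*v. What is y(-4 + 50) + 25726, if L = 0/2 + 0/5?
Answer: 25772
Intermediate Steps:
r(v) = 3 + 10*v (r(v) = 3 + (-5*(-2))*v = 3 + 10*v)
L = 0 (L = 0*(½) + 0*(⅕) = 0 + 0 = 0)
y(x) = x (y(x) = x + (3 + 10*2)*0 = x + (3 + 20)*0 = x + 23*0 = x + 0 = x)
y(-4 + 50) + 25726 = (-4 + 50) + 25726 = 46 + 25726 = 25772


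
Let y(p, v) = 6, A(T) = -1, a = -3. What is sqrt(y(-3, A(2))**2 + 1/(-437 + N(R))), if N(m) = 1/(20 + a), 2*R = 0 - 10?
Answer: sqrt(496545087)/3714 ≈ 5.9998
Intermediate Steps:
R = -5 (R = (0 - 10)/2 = (1/2)*(-10) = -5)
N(m) = 1/17 (N(m) = 1/(20 - 3) = 1/17)
sqrt(y(-3, A(2))**2 + 1/(-437 + N(R))) = sqrt(6**2 + 1/(-437 + 1/17)) = sqrt(36 + 1/(-7428/17)) = sqrt(36 - 17/7428) = sqrt(267391/7428) = sqrt(496545087)/3714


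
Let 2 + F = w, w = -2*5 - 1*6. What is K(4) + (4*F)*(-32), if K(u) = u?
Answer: 2308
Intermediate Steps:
w = -16 (w = -10 - 6 = -16)
F = -18 (F = -2 - 16 = -18)
K(4) + (4*F)*(-32) = 4 + (4*(-18))*(-32) = 4 - 72*(-32) = 4 + 2304 = 2308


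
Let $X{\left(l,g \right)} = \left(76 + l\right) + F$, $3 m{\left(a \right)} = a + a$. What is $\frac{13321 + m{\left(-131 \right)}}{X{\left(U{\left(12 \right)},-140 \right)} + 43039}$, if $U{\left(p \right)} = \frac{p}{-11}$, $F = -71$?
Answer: $\frac{436711}{1420416} \approx 0.30745$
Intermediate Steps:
$m{\left(a \right)} = \frac{2 a}{3}$ ($m{\left(a \right)} = \frac{a + a}{3} = \frac{2 a}{3}$)
$U{\left(p \right)} = - \frac{p}{11}$ ($U{\left(p \right)} = p \left(- \frac{1}{11}\right) = - \frac{p}{11}$)
$X{\left(l,g \right)} = 5 + l$ ($X{\left(l,g \right)} = \left(76 + l\right) - 71 = 5 + l$)
$\frac{13321 + m{\left(-131 \right)}}{X{\left(U{\left(12 \right)},-140 \right)} + 43039} = \frac{13321 + \frac{2}{3} \left(-131\right)}{\left(5 - \frac{12}{11}\right) + 43039} = \frac{13321 - \frac{262}{3}}{\left(5 - \frac{12}{11}\right) + 43039} = \frac{39701}{3 \left(\frac{43}{11} + 43039\right)} = \frac{39701}{3 \cdot \frac{473472}{11}} = \frac{39701}{3} \cdot \frac{11}{473472} = \frac{436711}{1420416}$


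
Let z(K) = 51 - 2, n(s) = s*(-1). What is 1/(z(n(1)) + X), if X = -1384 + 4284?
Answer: 1/2949 ≈ 0.00033910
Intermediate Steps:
n(s) = -s
z(K) = 49
X = 2900
1/(z(n(1)) + X) = 1/(49 + 2900) = 1/2949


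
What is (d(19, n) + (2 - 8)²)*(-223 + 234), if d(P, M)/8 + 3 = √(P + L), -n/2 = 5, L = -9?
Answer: 132 + 88*√10 ≈ 410.28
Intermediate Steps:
n = -10 (n = -2*5 = -10)
d(P, M) = -24 + 8*√(-9 + P) (d(P, M) = -24 + 8*√(P - 9) = -24 + 8*√(-9 + P))
(d(19, n) + (2 - 8)²)*(-223 + 234) = ((-24 + 8*√(-9 + 19)) + (2 - 8)²)*(-223 + 234) = ((-24 + 8*√10) + (-6)²)*11 = ((-24 + 8*√10) + 36)*11 = (12 + 8*√10)*11 = 132 + 88*√10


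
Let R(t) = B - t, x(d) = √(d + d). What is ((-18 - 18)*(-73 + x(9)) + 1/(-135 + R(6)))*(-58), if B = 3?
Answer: -10517227/69 + 6264*√2 ≈ -1.4357e+5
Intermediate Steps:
x(d) = √2*√d (x(d) = √(2*d) = √2*√d)
R(t) = 3 - t
((-18 - 18)*(-73 + x(9)) + 1/(-135 + R(6)))*(-58) = ((-18 - 18)*(-73 + √2*√9) + 1/(-135 + (3 - 1*6)))*(-58) = (-36*(-73 + √2*3) + 1/(-135 + (3 - 6)))*(-58) = (-36*(-73 + 3*√2) + 1/(-135 - 3))*(-58) = ((2628 - 108*√2) + 1/(-138))*(-58) = ((2628 - 108*√2) - 1/138)*(-58) = (362663/138 - 108*√2)*(-58) = -10517227/69 + 6264*√2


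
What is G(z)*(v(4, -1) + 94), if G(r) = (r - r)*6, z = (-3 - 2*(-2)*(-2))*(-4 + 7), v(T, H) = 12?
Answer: 0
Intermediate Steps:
z = -33 (z = (-3 + 4*(-2))*3 = (-3 - 8)*3 = -11*3 = -33)
G(r) = 0 (G(r) = 0*6 = 0)
G(z)*(v(4, -1) + 94) = 0*(12 + 94) = 0*106 = 0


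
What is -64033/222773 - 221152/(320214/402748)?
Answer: -9921041589569035/35667516711 ≈ -2.7815e+5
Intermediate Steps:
-64033/222773 - 221152/(320214/402748) = -64033*1/222773 - 221152/(320214*(1/402748)) = -64033/222773 - 221152/160107/201374 = -64033/222773 - 221152*201374/160107 = -64033/222773 - 44534262848/160107 = -9921041589569035/35667516711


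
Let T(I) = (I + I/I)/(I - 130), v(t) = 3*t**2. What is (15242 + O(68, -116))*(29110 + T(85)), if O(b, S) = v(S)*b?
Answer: 3615573063824/45 ≈ 8.0346e+10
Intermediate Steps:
O(b, S) = 3*b*S**2 (O(b, S) = (3*S**2)*b = 3*b*S**2)
T(I) = (1 + I)/(-130 + I) (T(I) = (I + 1)/(-130 + I) = (1 + I)/(-130 + I))
(15242 + O(68, -116))*(29110 + T(85)) = (15242 + 3*68*(-116)**2)*(29110 + (1 + 85)/(-130 + 85)) = (15242 + 3*68*13456)*(29110 + 86/(-45)) = (15242 + 2745024)*(29110 - 1/45*86) = 2760266*(29110 - 86/45) = 2760266*(1309864/45) = 3615573063824/45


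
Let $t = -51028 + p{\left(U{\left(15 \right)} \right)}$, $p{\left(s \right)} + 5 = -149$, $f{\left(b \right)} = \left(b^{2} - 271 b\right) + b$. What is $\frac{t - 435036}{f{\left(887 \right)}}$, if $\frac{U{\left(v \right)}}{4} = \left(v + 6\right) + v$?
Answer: $- \frac{486218}{547279} \approx -0.88843$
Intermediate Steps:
$U{\left(v \right)} = 24 + 8 v$ ($U{\left(v \right)} = 4 \left(\left(v + 6\right) + v\right) = 4 \left(\left(6 + v\right) + v\right) = 4 \left(6 + 2 v\right) = 24 + 8 v$)
$f{\left(b \right)} = b^{2} - 270 b$
$p{\left(s \right)} = -154$ ($p{\left(s \right)} = -5 - 149 = -154$)
$t = -51182$ ($t = -51028 - 154 = -51182$)
$\frac{t - 435036}{f{\left(887 \right)}} = \frac{-51182 - 435036}{887 \left(-270 + 887\right)} = \frac{-51182 - 435036}{887 \cdot 617} = - \frac{486218}{547279}$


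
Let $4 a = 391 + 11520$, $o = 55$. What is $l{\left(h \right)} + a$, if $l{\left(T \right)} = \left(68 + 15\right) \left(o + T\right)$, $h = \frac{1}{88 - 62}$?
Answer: $\frac{392389}{52} \approx 7545.9$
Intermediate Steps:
$a = \frac{11911}{4}$ ($a = \frac{391 + 11520}{4} = \frac{1}{4} \cdot 11911 = \frac{11911}{4} \approx 2977.8$)
$h = \frac{1}{26} \approx 0.038462$
$l{\left(T \right)} = 4565 + 83 T$ ($l{\left(T \right)} = \left(68 + 15\right) \left(55 + T\right) = 83 \left(55 + T\right) = 4565 + 83 T$)
$l{\left(h \right)} + a = \left(4565 + 83 \cdot \frac{1}{26}\right) + \frac{11911}{4} = \left(4565 + \frac{83}{26}\right) + \frac{11911}{4} = \frac{118773}{26} + \frac{11911}{4} = \frac{392389}{52}$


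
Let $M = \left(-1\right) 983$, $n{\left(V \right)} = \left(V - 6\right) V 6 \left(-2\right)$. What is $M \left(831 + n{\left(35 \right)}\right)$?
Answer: $11156067$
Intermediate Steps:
$n{\left(V \right)} = - 12 V \left(-6 + V\right)$ ($n{\left(V \right)} = \left(V - 6\right) 6 V \left(-2\right) = \left(-6 + V\right) \left(- 12 V\right) = - 12 V \left(-6 + V\right)$)
$M = -983$
$M \left(831 + n{\left(35 \right)}\right) = - 983 \left(831 + 12 \cdot 35 \left(6 - 35\right)\right) = - 983 \left(831 + 12 \cdot 35 \left(-29\right)\right) = - 983 \left(831 - 12180\right) = \left(-983\right) \left(-11349\right) = 11156067$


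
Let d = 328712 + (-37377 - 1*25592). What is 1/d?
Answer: 1/265743 ≈ 3.7630e-6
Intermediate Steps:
d = 265743 (d = 328712 + (-37377 - 25592) = 328712 - 62969 = 265743)
1/d = 1/265743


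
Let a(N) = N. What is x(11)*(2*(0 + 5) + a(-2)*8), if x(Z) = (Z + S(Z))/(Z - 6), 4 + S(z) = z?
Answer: -108/5 ≈ -21.600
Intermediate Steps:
S(z) = -4 + z
x(Z) = (-4 + 2*Z)/(-6 + Z) (x(Z) = (Z + (-4 + Z))/(Z - 6) = (-4 + 2*Z)/(-6 + Z))
x(11)*(2*(0 + 5) + a(-2)*8) = (2*(-2 + 11)/(-6 + 11))*(2*(0 + 5) - 2*8) = (2*9/5)*(2*5 - 16) = (2*(⅕)*9)*(10 - 16) = (18/5)*(-6) = -108/5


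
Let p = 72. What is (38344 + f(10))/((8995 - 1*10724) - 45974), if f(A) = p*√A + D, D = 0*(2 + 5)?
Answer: -38344/47703 - 24*√10/15901 ≈ -0.80858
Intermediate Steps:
D = 0 (D = 0*7 = 0)
f(A) = 72*√A (f(A) = 72*√A + 0 = 72*√A)
(38344 + f(10))/((8995 - 1*10724) - 45974) = (38344 + 72*√10)/((8995 - 1*10724) - 45974) = (38344 + 72*√10)/((8995 - 10724) - 45974) = (38344 + 72*√10)/(-1729 - 45974) = (38344 + 72*√10)/(-47703) = (38344 + 72*√10)*(-1/47703) = -38344/47703 - 24*√10/15901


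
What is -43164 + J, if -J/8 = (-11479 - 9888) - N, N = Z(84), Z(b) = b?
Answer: 128444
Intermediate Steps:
N = 84
J = 171608 (J = -8*((-11479 - 9888) - 1*84) = -8*(-21367 - 84) = -8*(-21451) = 171608)
-43164 + J = -43164 + 171608 = 128444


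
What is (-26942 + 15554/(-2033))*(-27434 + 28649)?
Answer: -66568197600/2033 ≈ -3.2744e+7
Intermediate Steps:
(-26942 + 15554/(-2033))*(-27434 + 28649) = (-26942 + 15554*(-1/2033))*1215 = (-26942 - 15554/2033)*1215 = -54788640/2033*1215 = -66568197600/2033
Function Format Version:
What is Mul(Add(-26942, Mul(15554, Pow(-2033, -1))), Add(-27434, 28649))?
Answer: Rational(-66568197600, 2033) ≈ -3.2744e+7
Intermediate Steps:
Mul(Add(-26942, Mul(15554, Pow(-2033, -1))), Add(-27434, 28649)) = Mul(Add(-26942, Mul(15554, Rational(-1, 2033))), 1215) = Mul(Add(-26942, Rational(-15554, 2033)), 1215) = Mul(Rational(-54788640, 2033), 1215) = Rational(-66568197600, 2033)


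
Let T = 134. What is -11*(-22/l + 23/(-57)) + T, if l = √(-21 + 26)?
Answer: 7891/57 + 242*√5/5 ≈ 246.66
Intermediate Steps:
l = √5 ≈ 2.2361
-11*(-22/l + 23/(-57)) + T = -11*(-22*√5/5 + 23/(-57)) + 134 = -11*(-22*√5/5 + 23*(-1/57)) + 134 = -11*(-22*√5/5 - 23/57) + 134 = -11*(-23/57 - 22*√5/5) + 134 = (253/57 + 242*√5/5) + 134 = 7891/57 + 242*√5/5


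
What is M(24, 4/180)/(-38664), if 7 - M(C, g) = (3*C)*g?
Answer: -1/7160 ≈ -0.00013966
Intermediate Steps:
M(C, g) = 7 - 3*C*g
M(24, 4/180)/(-38664) = (7 - 3*24*4/180)/(-38664) = (7 - 3*24*4*(1/180))*(-1/38664) = (7 - 3*24*1/45)*(-1/38664) = (7 - 8/5)*(-1/38664) = (27/5)*(-1/38664) = -1/7160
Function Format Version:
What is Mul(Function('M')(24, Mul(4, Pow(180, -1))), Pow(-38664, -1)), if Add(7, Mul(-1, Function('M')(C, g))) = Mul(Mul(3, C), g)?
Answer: Rational(-1, 7160) ≈ -0.00013966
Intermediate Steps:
Function('M')(C, g) = Add(7, Mul(-3, C, g)) (Function('M')(C, g) = Add(7, Mul(-1, Mul(Mul(3, C), g))) = Add(7, Mul(-1, Mul(3, C, g))) = Add(7, Mul(-3, C, g)))
Mul(Function('M')(24, Mul(4, Pow(180, -1))), Pow(-38664, -1)) = Mul(Add(7, Mul(-3, 24, Mul(4, Pow(180, -1)))), Pow(-38664, -1)) = Mul(Add(7, Mul(-3, 24, Mul(4, Rational(1, 180)))), Rational(-1, 38664)) = Mul(Add(7, Mul(-3, 24, Rational(1, 45))), Rational(-1, 38664)) = Mul(Add(7, Rational(-8, 5)), Rational(-1, 38664)) = Mul(Rational(27, 5), Rational(-1, 38664)) = Rational(-1, 7160)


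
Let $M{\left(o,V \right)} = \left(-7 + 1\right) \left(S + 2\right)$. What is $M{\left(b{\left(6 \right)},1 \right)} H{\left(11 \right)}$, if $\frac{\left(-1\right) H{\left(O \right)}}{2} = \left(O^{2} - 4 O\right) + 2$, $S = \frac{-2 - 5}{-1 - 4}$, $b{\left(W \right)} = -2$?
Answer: $\frac{16116}{5} \approx 3223.2$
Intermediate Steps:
$S = \frac{7}{5}$ ($S = - \frac{7}{-5} = \left(-7\right) \left(- \frac{1}{5}\right) = \frac{7}{5} \approx 1.4$)
$M{\left(o,V \right)} = - \frac{102}{5}$ ($M{\left(o,V \right)} = \left(-7 + 1\right) \left(\frac{7}{5} + 2\right) = \left(-6\right) \frac{17}{5} = - \frac{102}{5}$)
$H{\left(O \right)} = -4 - 2 O^{2} + 8 O$ ($H{\left(O \right)} = - 2 \left(\left(O^{2} - 4 O\right) + 2\right) = - 2 \left(2 + O^{2} - 4 O\right) = -4 - 2 O^{2} + 8 O$)
$M{\left(b{\left(6 \right)},1 \right)} H{\left(11 \right)} = - \frac{102 \left(-4 - 2 \cdot 11^{2} + 8 \cdot 11\right)}{5} = - \frac{102 \left(-4 - 242 + 88\right)}{5} = \left(- \frac{102}{5}\right) \left(-158\right) = \frac{16116}{5}$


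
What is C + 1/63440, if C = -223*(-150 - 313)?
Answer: 6550116561/63440 ≈ 1.0325e+5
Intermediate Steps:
C = 103249 (C = -223*(-463) = 103249)
C + 1/63440 = 103249 + 1/63440 = 6550116561/63440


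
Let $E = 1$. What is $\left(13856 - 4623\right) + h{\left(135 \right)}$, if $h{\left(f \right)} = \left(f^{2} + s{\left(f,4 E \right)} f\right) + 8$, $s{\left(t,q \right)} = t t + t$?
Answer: $2506066$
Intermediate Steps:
$s{\left(t,q \right)} = t + t^{2}$ ($s{\left(t,q \right)} = t^{2} + t = t + t^{2}$)
$h{\left(f \right)} = 8 + f^{2} + f^{2} \left(1 + f\right)$ ($h{\left(f \right)} = \left(f^{2} + f \left(1 + f\right) f\right) + 8 = \left(f^{2} + f^{2} \left(1 + f\right)\right) + 8 = 8 + f^{2} + f^{2} \left(1 + f\right)$)
$\left(13856 - 4623\right) + h{\left(135 \right)} = \left(13856 - 4623\right) + \left(8 + 135^{3} + 2 \cdot 135^{2}\right) = \left(13856 - 4623\right) + \left(8 + 2460375 + 2 \cdot 18225\right) = 9233 + \left(8 + 2460375 + 36450\right) = 9233 + 2496833 = 2506066$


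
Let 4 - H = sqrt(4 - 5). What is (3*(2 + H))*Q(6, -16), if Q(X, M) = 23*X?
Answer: 2484 - 414*I ≈ 2484.0 - 414.0*I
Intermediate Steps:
H = 4 - I (H = 4 - sqrt(4 - 5) = 4 - sqrt(-1) = 4 - I ≈ 4.0 - 1.0*I)
(3*(2 + H))*Q(6, -16) = (3*(2 + (4 - I)))*(23*6) = (3*(6 - I))*138 = (18 - 3*I)*138 = 2484 - 414*I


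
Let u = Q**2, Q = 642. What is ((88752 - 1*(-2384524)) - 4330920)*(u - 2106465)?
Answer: 3147408086844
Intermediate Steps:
u = 412164 (u = 642**2 = 412164)
((88752 - 1*(-2384524)) - 4330920)*(u - 2106465) = ((88752 - 1*(-2384524)) - 4330920)*(412164 - 2106465) = ((88752 + 2384524) - 4330920)*(-1694301) = (2473276 - 4330920)*(-1694301) = -1857644*(-1694301) = 3147408086844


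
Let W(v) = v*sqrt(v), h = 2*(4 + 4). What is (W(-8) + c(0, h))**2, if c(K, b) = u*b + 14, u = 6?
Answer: 11588 - 3520*I*sqrt(2) ≈ 11588.0 - 4978.0*I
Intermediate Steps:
h = 16 (h = 2*8 = 16)
W(v) = v**(3/2)
c(K, b) = 14 + 6*b (c(K, b) = 6*b + 14 = 14 + 6*b)
(W(-8) + c(0, h))**2 = ((-8)**(3/2) + (14 + 6*16))**2 = (-16*I*sqrt(2) + (14 + 96))**2 = (-16*I*sqrt(2) + 110)**2 = (110 - 16*I*sqrt(2))**2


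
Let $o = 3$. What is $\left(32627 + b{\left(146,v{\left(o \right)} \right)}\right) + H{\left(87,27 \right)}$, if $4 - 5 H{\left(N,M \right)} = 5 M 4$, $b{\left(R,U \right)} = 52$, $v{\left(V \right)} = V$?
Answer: $\frac{162859}{5} \approx 32572.0$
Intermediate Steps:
$H{\left(N,M \right)} = \frac{4}{5} - 4 M$ ($H{\left(N,M \right)} = \frac{4}{5} - \frac{5 M 4}{5} = \frac{4}{5} - \frac{20 M}{5} = \frac{4}{5} - 4 M$)
$\left(32627 + b{\left(146,v{\left(o \right)} \right)}\right) + H{\left(87,27 \right)} = \left(32627 + 52\right) + \left(\frac{4}{5} - 108\right) = 32679 + \left(\frac{4}{5} - 108\right) = 32679 - \frac{536}{5} = \frac{162859}{5}$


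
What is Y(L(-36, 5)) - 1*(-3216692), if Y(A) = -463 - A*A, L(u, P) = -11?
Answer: 3216108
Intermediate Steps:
Y(A) = -463 - A**2
Y(L(-36, 5)) - 1*(-3216692) = (-463 - 1*(-11)**2) - 1*(-3216692) = (-463 - 1*121) + 3216692 = (-463 - 121) + 3216692 = -584 + 3216692 = 3216108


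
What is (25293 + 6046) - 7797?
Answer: 23542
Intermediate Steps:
(25293 + 6046) - 7797 = 31339 - 7797 = 23542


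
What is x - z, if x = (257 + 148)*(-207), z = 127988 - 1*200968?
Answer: -10855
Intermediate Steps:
z = -72980 (z = 127988 - 200968 = -72980)
x = -83835 (x = 405*(-207) = -83835)
x - z = -83835 - 1*(-72980) = -83835 + 72980 = -10855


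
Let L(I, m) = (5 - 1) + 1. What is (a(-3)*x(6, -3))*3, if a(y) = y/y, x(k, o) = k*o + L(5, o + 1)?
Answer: -39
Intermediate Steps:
L(I, m) = 5 (L(I, m) = 4 + 1 = 5)
x(k, o) = 5 + k*o (x(k, o) = k*o + 5 = 5 + k*o)
a(y) = 1
(a(-3)*x(6, -3))*3 = (1*(5 + 6*(-3)))*3 = (1*(5 - 18))*3 = (1*(-13))*3 = -13*3 = -39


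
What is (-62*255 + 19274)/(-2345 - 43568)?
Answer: -3464/45913 ≈ -0.075447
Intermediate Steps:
(-62*255 + 19274)/(-2345 - 43568) = (-15810 + 19274)/(-45913) = 3464*(-1/45913) = -3464/45913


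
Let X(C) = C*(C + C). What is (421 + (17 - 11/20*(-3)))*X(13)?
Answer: 1486017/10 ≈ 1.4860e+5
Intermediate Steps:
X(C) = 2*C² (X(C) = C*(2*C) = 2*C²)
(421 + (17 - 11/20*(-3)))*X(13) = (421 + (17 - 11/20*(-3)))*(2*13²) = (421 + (17 - 11*1/20*(-3)))*(2*169) = (421 + (17 - 11/20*(-3)))*338 = (421 + (17 + 33/20))*338 = (421 + 373/20)*338 = (8793/20)*338 = 1486017/10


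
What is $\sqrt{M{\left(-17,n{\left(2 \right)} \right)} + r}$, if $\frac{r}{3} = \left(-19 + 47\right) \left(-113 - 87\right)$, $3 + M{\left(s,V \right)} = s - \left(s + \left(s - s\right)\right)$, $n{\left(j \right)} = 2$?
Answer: $3 i \sqrt{1867} \approx 129.63 i$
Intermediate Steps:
$M{\left(s,V \right)} = -3$ ($M{\left(s,V \right)} = -3 + \left(s - \left(s + \left(s - s\right)\right)\right) = -3 + \left(s - \left(s + 0\right)\right) = -3 + \left(s - s\right) = -3 + 0 = -3$)
$r = -16800$ ($r = 3 \left(-19 + 47\right) \left(-113 - 87\right) = 3 \cdot 28 \left(-200\right) = 3 \left(-5600\right) = -16800$)
$\sqrt{M{\left(-17,n{\left(2 \right)} \right)} + r} = \sqrt{-3 - 16800} = \sqrt{-16803} = 3 i \sqrt{1867}$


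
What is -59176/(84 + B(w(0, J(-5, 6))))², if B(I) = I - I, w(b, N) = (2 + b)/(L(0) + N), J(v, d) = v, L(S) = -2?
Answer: -7397/882 ≈ -8.3866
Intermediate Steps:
w(b, N) = (2 + b)/(-2 + N)
B(I) = 0
-59176/(84 + B(w(0, J(-5, 6))))² = -59176/(84 + 0)² = -59176/(84²) = -59176/7056 = -59176*1/7056 = -7397/882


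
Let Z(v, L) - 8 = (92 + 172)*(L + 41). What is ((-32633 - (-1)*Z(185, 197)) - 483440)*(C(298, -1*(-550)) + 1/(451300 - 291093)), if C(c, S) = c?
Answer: -21638108024071/160207 ≈ -1.3506e+8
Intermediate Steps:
Z(v, L) = 10832 + 264*L (Z(v, L) = 8 + (92 + 172)*(L + 41) = 8 + 264*(41 + L) = 8 + (10824 + 264*L) = 10832 + 264*L)
((-32633 - (-1)*Z(185, 197)) - 483440)*(C(298, -1*(-550)) + 1/(451300 - 291093)) = ((-32633 - (-1)*(10832 + 264*197)) - 483440)*(298 + 1/(451300 - 291093)) = ((-32633 - (-1)*(10832 + 52008)) - 483440)*(298 + 1/160207) = ((-32633 - (-1)*62840) - 483440)*(298 + 1/160207) = ((-32633 - 1*(-62840)) - 483440)*(47741687/160207) = ((-32633 + 62840) - 483440)*(47741687/160207) = (30207 - 483440)*(47741687/160207) = -453233*47741687/160207 = -21638108024071/160207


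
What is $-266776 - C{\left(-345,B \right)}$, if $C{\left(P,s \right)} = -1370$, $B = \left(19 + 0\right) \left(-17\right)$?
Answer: $-265406$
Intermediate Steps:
$B = -323$ ($B = 19 \left(-17\right) = -323$)
$-266776 - C{\left(-345,B \right)} = -266776 - -1370 = -266776 + 1370 = -265406$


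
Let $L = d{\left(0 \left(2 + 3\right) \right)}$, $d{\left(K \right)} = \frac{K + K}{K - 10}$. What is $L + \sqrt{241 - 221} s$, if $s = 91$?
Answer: $182 \sqrt{5} \approx 406.96$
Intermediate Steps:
$d{\left(K \right)} = \frac{2 K}{-10 + K}$
$L = 0$ ($L = \frac{2 \cdot 0 \left(2 + 3\right)}{-10 + 0 \left(2 + 3\right)} = \frac{2 \cdot 0 \cdot 5}{-10 + 0 \cdot 5} = 2 \cdot 0 \frac{1}{-10 + 0} = 2 \cdot 0 \frac{1}{-10} = 2 \cdot 0 \left(- \frac{1}{10}\right) = 0$)
$L + \sqrt{241 - 221} s = 0 + \sqrt{241 - 221} \cdot 91 = 0 + \sqrt{20} \cdot 91 = 0 + 2 \sqrt{5} \cdot 91 = 0 + 182 \sqrt{5} = 182 \sqrt{5}$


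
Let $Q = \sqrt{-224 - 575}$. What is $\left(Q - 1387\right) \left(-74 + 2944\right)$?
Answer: $-3980690 + 2870 i \sqrt{799} \approx -3.9807 \cdot 10^{6} + 81125.0 i$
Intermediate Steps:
$Q = i \sqrt{799}$ ($Q = \sqrt{-799} = i \sqrt{799} \approx 28.267 i$)
$\left(Q - 1387\right) \left(-74 + 2944\right) = \left(i \sqrt{799} - 1387\right) \left(-74 + 2944\right) = \left(-1387 + i \sqrt{799}\right) 2870 = -3980690 + 2870 i \sqrt{799}$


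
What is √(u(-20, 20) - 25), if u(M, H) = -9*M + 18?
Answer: √173 ≈ 13.153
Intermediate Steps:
u(M, H) = 18 - 9*M
√(u(-20, 20) - 25) = √((18 - 9*(-20)) - 25) = √((18 + 180) - 25) = √(198 - 25) = √173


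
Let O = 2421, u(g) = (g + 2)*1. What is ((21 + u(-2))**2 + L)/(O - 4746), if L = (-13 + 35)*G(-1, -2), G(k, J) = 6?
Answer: -191/775 ≈ -0.24645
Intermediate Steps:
u(g) = 2 + g (u(g) = (2 + g)*1 = 2 + g)
L = 132 (L = (-13 + 35)*6 = 22*6 = 132)
((21 + u(-2))**2 + L)/(O - 4746) = ((21 + (2 - 2))**2 + 132)/(2421 - 4746) = ((21 + 0)**2 + 132)/(-2325) = (21**2 + 132)*(-1/2325) = (441 + 132)*(-1/2325) = 573*(-1/2325) = -191/775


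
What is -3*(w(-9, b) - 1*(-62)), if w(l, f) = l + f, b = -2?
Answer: -153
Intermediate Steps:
w(l, f) = f + l
-3*(w(-9, b) - 1*(-62)) = -3*((-2 - 9) - 1*(-62)) = -3*(-11 + 62) = -3*51 = -153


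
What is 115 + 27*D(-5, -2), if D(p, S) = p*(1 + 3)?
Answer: -425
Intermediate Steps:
D(p, S) = 4*p (D(p, S) = p*4 = 4*p)
115 + 27*D(-5, -2) = 115 + 27*(4*(-5)) = 115 + 27*(-20) = 115 - 540 = -425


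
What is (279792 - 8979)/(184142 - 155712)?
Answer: 270813/28430 ≈ 9.5256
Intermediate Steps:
(279792 - 8979)/(184142 - 155712) = 270813/28430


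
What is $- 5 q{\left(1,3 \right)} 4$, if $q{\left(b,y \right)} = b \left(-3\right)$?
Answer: $60$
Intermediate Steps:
$q{\left(b,y \right)} = - 3 b$
$- 5 q{\left(1,3 \right)} 4 = - 5 \left(\left(-3\right) 1\right) 4 = \left(-5\right) \left(-3\right) 4 = 15 \cdot 4 = 60$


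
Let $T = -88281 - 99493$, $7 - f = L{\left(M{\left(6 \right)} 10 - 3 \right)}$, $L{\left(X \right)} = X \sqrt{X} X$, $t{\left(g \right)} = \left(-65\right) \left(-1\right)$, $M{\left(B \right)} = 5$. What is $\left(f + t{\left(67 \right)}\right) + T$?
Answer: $-187702 - 2209 \sqrt{47} \approx -2.0285 \cdot 10^{5}$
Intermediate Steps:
$t{\left(g \right)} = 65$
$L{\left(X \right)} = X^{\frac{5}{2}}$ ($L{\left(X \right)} = X^{\frac{3}{2}} X = X^{\frac{5}{2}}$)
$f = 7 - 2209 \sqrt{47}$ ($f = 7 - \left(5 \cdot 10 - 3\right)^{\frac{5}{2}} = 7 - \left(50 - 3\right)^{\frac{5}{2}} = 7 - 47^{\frac{5}{2}} = 7 - 2209 \sqrt{47} \approx -15137.0$)
$T = -187774$ ($T = -88281 - 99493 = -187774$)
$\left(f + t{\left(67 \right)}\right) + T = \left(\left(7 - 2209 \sqrt{47}\right) + 65\right) - 187774 = \left(72 - 2209 \sqrt{47}\right) - 187774 = -187702 - 2209 \sqrt{47}$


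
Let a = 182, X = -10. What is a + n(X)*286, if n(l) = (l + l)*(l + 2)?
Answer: 45942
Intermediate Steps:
n(l) = 2*l*(2 + l) (n(l) = (2*l)*(2 + l) = 2*l*(2 + l))
a + n(X)*286 = 182 + (2*(-10)*(2 - 10))*286 = 182 + (2*(-10)*(-8))*286 = 182 + 160*286 = 182 + 45760 = 45942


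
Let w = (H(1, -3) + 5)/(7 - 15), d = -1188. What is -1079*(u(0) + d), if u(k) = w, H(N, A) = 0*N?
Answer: 10260211/8 ≈ 1.2825e+6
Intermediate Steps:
H(N, A) = 0
w = -5/8 (w = (0 + 5)/(7 - 15) = 5/(-8) = 5*(-⅛) = -5/8 ≈ -0.62500)
u(k) = -5/8
-1079*(u(0) + d) = -1079*(-5/8 - 1188) = -1079*(-9509/8) = 10260211/8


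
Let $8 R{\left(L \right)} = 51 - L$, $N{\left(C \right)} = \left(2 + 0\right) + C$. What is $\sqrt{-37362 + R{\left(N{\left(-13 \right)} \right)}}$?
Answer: $\frac{i \sqrt{149417}}{2} \approx 193.27 i$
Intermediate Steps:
$N{\left(C \right)} = 2 + C$
$R{\left(L \right)} = \frac{51}{8} - \frac{L}{8}$ ($R{\left(L \right)} = \frac{51 - L}{8} = \frac{51}{8} - \frac{L}{8}$)
$\sqrt{-37362 + R{\left(N{\left(-13 \right)} \right)}} = \sqrt{-37362 + \left(\frac{51}{8} - \frac{2 - 13}{8}\right)} = \sqrt{-37362 + \left(\frac{51}{8} - - \frac{11}{8}\right)} = \sqrt{-37362 + \left(\frac{51}{8} + \frac{11}{8}\right)} = \sqrt{-37362 + \frac{31}{4}} = \sqrt{- \frac{149417}{4}} = \frac{i \sqrt{149417}}{2}$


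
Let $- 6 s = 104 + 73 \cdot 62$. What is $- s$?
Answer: $\frac{2315}{3} \approx 771.67$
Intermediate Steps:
$s = - \frac{2315}{3}$ ($s = - \frac{104 + 73 \cdot 62}{6} = - \frac{104 + 4526}{6} = \left(- \frac{1}{6}\right) 4630 = - \frac{2315}{3} \approx -771.67$)
$- s = \left(-1\right) \left(- \frac{2315}{3}\right) = \frac{2315}{3}$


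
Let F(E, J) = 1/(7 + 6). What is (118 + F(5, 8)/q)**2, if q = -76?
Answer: 13591595889/976144 ≈ 13924.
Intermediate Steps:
F(E, J) = 1/13
(118 + F(5, 8)/q)**2 = (118 + (1/13)/(-76))**2 = (118 + (1/13)*(-1/76))**2 = (118 - 1/988)**2 = (116583/988)**2 = 13591595889/976144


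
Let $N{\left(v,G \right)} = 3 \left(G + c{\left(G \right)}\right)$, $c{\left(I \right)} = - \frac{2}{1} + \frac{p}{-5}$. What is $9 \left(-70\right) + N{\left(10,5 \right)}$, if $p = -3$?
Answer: $- \frac{3096}{5} \approx -619.2$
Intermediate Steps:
$c{\left(I \right)} = - \frac{7}{5}$ ($c{\left(I \right)} = - \frac{2}{1} - \frac{3}{-5} = \left(-2\right) 1 - - \frac{3}{5} = -2 + \frac{3}{5} = - \frac{7}{5}$)
$N{\left(v,G \right)} = - \frac{21}{5} + 3 G$ ($N{\left(v,G \right)} = 3 \left(G - \frac{7}{5}\right) = 3 \left(- \frac{7}{5} + G\right) = - \frac{21}{5} + 3 G$)
$9 \left(-70\right) + N{\left(10,5 \right)} = 9 \left(-70\right) + \left(- \frac{21}{5} + 3 \cdot 5\right) = -630 + \left(- \frac{21}{5} + 15\right) = -630 + \frac{54}{5} = - \frac{3096}{5}$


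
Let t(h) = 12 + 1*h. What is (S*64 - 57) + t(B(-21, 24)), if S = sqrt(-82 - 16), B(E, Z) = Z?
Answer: -21 + 448*I*sqrt(2) ≈ -21.0 + 633.57*I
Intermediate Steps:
t(h) = 12 + h
S = 7*I*sqrt(2) (S = sqrt(-98) = 7*I*sqrt(2) ≈ 9.8995*I)
(S*64 - 57) + t(B(-21, 24)) = ((7*I*sqrt(2))*64 - 57) + (12 + 24) = (448*I*sqrt(2) - 57) + 36 = (-57 + 448*I*sqrt(2)) + 36 = -21 + 448*I*sqrt(2)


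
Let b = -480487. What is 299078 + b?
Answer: -181409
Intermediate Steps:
299078 + b = 299078 - 480487 = -181409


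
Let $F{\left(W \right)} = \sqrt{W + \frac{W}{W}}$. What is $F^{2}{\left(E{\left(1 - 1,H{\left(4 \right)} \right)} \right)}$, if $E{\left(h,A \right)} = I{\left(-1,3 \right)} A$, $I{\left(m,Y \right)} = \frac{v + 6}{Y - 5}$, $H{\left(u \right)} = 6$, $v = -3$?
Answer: $-8$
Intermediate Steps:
$I{\left(m,Y \right)} = \frac{3}{-5 + Y}$ ($I{\left(m,Y \right)} = \frac{-3 + 6}{Y - 5} = \frac{3}{-5 + Y}$)
$E{\left(h,A \right)} = - \frac{3 A}{2}$ ($E{\left(h,A \right)} = \frac{3}{-5 + 3} A = \frac{3}{-2} A = 3 \left(- \frac{1}{2}\right) A = - \frac{3 A}{2}$)
$F{\left(W \right)} = \sqrt{1 + W}$ ($F{\left(W \right)} = \sqrt{W + 1} = \sqrt{1 + W}$)
$F^{2}{\left(E{\left(1 - 1,H{\left(4 \right)} \right)} \right)} = \left(\sqrt{1 - 9}\right)^{2} = \left(\sqrt{-8}\right)^{2} = \left(2 i \sqrt{2}\right)^{2} = -8$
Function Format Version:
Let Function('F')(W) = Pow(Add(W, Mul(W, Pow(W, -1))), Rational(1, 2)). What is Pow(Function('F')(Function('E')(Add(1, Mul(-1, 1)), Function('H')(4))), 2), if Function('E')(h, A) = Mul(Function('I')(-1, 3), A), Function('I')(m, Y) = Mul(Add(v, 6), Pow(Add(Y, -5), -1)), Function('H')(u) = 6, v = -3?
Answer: -8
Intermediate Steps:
Function('I')(m, Y) = Mul(3, Pow(Add(-5, Y), -1)) (Function('I')(m, Y) = Mul(Add(-3, 6), Pow(Add(Y, -5), -1)) = Mul(3, Pow(Add(-5, Y), -1)))
Function('E')(h, A) = Mul(Rational(-3, 2), A) (Function('E')(h, A) = Mul(Mul(3, Pow(Add(-5, 3), -1)), A) = Mul(Mul(3, Pow(-2, -1)), A) = Mul(Mul(3, Rational(-1, 2)), A) = Mul(Rational(-3, 2), A))
Function('F')(W) = Pow(Add(1, W), Rational(1, 2)) (Function('F')(W) = Pow(Add(W, 1), Rational(1, 2)) = Pow(Add(1, W), Rational(1, 2)))
Pow(Function('F')(Function('E')(Add(1, Mul(-1, 1)), Function('H')(4))), 2) = Pow(Pow(Add(1, Mul(Rational(-3, 2), 6)), Rational(1, 2)), 2) = Pow(Pow(Add(1, -9), Rational(1, 2)), 2) = Pow(Pow(-8, Rational(1, 2)), 2) = Pow(Mul(2, I, Pow(2, Rational(1, 2))), 2) = -8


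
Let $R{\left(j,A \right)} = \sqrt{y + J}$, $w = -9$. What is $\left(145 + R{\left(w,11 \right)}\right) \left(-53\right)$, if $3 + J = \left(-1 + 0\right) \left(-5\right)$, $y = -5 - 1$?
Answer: $-7685 - 106 i \approx -7685.0 - 106.0 i$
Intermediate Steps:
$y = -6$
$J = 2$ ($J = -3 + \left(-1 + 0\right) \left(-5\right) = -3 - -5 = -3 + 5 = 2$)
$R{\left(j,A \right)} = 2 i$ ($R{\left(j,A \right)} = \sqrt{-6 + 2} = \sqrt{-4} = 2 i$)
$\left(145 + R{\left(w,11 \right)}\right) \left(-53\right) = \left(145 + 2 i\right) \left(-53\right) = -7685 - 106 i$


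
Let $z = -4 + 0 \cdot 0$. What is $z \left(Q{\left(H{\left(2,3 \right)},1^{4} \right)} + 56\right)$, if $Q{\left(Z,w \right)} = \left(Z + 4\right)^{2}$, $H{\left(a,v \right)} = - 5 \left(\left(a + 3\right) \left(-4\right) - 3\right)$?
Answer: $-56868$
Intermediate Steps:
$H{\left(a,v \right)} = 75 + 20 a$ ($H{\left(a,v \right)} = - 5 \left(\left(3 + a\right) \left(-4\right) - 3\right) = - 5 \left(\left(-12 - 4 a\right) - 3\right) = - 5 \left(-15 - 4 a\right) = 75 + 20 a$)
$Q{\left(Z,w \right)} = \left(4 + Z\right)^{2}$
$z = -4$ ($z = -4 + 0 = -4$)
$z \left(Q{\left(H{\left(2,3 \right)},1^{4} \right)} + 56\right) = - 4 \left(\left(4 + \left(75 + 20 \cdot 2\right)\right)^{2} + 56\right) = - 4 \left(\left(4 + \left(75 + 40\right)\right)^{2} + 56\right) = - 4 \left(\left(4 + 115\right)^{2} + 56\right) = - 4 \left(119^{2} + 56\right) = - 4 \left(14161 + 56\right) = \left(-4\right) 14217 = -56868$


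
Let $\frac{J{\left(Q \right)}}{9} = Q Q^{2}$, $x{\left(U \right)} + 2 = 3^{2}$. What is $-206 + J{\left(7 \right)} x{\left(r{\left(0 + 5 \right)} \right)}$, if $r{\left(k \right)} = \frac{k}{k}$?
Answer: $21403$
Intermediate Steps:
$r{\left(k \right)} = 1$
$x{\left(U \right)} = 7$ ($x{\left(U \right)} = -2 + 3^{2} = -2 + 9 = 7$)
$J{\left(Q \right)} = 9 Q^{3}$ ($J{\left(Q \right)} = 9 Q Q^{2} = 9 Q^{3}$)
$-206 + J{\left(7 \right)} x{\left(r{\left(0 + 5 \right)} \right)} = -206 + 9 \cdot 7^{3} \cdot 7 = -206 + 9 \cdot 343 \cdot 7 = -206 + 3087 \cdot 7 = -206 + 21609 = 21403$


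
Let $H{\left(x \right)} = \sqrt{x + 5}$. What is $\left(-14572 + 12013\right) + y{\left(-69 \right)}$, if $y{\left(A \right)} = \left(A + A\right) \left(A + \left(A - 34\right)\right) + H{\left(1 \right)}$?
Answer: $21177 + \sqrt{6} \approx 21179.0$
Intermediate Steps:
$H{\left(x \right)} = \sqrt{5 + x}$
$y{\left(A \right)} = \sqrt{6} + 2 A \left(-34 + 2 A\right)$ ($y{\left(A \right)} = \left(A + A\right) \left(A + \left(A - 34\right)\right) + \sqrt{5 + 1} = 2 A \left(A + \left(-34 + A\right)\right) + \sqrt{6} = 2 A \left(-34 + 2 A\right) + \sqrt{6} = \sqrt{6} + 2 A \left(-34 + 2 A\right)$)
$\left(-14572 + 12013\right) + y{\left(-69 \right)} = \left(-14572 + 12013\right) + \left(\sqrt{6} - -4692 + 4 \left(-69\right)^{2}\right) = -2559 + \left(\sqrt{6} + 4692 + 4 \cdot 4761\right) = -2559 + \left(\sqrt{6} + 4692 + 19044\right) = -2559 + \left(23736 + \sqrt{6}\right) = 21177 + \sqrt{6}$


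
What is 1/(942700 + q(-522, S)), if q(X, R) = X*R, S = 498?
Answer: 1/682744 ≈ 1.4647e-6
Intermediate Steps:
q(X, R) = R*X
1/(942700 + q(-522, S)) = 1/(942700 + 498*(-522)) = 1/(942700 - 259956) = 1/682744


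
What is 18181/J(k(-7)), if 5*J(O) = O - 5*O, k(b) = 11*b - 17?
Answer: 90905/376 ≈ 241.77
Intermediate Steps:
k(b) = -17 + 11*b
J(O) = -4*O/5 (J(O) = (O - 5*O)/5 = (-4*O)/5 = -4*O/5)
18181/J(k(-7)) = 18181/((-4*(-17 + 11*(-7))/5)) = 18181/((-4*(-17 - 77)/5)) = 18181/((-⅘*(-94))) = 18181/(376/5) = 18181*(5/376) = 90905/376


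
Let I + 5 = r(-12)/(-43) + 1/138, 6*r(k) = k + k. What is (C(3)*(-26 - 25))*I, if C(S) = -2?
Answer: -494275/989 ≈ -499.77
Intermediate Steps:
r(k) = k/3 (r(k) = (k + k)/6 = (2*k)/6 = k/3)
I = -29075/5934 (I = -5 + (((1/3)*(-12))/(-43) + 1/138) = -5 + (-4*(-1/43) + 1*(1/138)) = -5 + (4/43 + 1/138) = -5 + 595/5934 = -29075/5934 ≈ -4.8997)
(C(3)*(-26 - 25))*I = -2*(-26 - 25)*(-29075/5934) = -2*(-51)*(-29075/5934) = 102*(-29075/5934) = -494275/989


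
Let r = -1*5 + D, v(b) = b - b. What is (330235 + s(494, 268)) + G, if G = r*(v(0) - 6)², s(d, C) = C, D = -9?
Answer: 329999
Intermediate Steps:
v(b) = 0
r = -14 (r = -1*5 - 9 = -5 - 9 = -14)
G = -504 (G = -14*(0 - 6)² = -14*(-6)² = -14*36 = -504)
(330235 + s(494, 268)) + G = (330235 + 268) - 504 = 330503 - 504 = 329999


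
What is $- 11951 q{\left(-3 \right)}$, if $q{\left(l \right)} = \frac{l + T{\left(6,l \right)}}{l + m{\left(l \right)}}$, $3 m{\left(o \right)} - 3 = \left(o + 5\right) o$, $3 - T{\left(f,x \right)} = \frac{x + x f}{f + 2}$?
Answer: $\frac{250971}{32} \approx 7842.8$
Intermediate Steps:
$T{\left(f,x \right)} = 3 - \frac{x + f x}{2 + f}$ ($T{\left(f,x \right)} = 3 - \frac{x + x f}{f + 2} = 3 - \frac{x + f x}{2 + f}$)
$m{\left(o \right)} = 1 + \frac{o \left(5 + o\right)}{3}$ ($m{\left(o \right)} = 1 + \frac{\left(o + 5\right) o}{3} = 1 + \frac{\left(5 + o\right) o}{3} = 1 + \frac{o \left(5 + o\right)}{3}$)
$q{\left(l \right)} = \frac{3 + \frac{l}{8}}{1 + \frac{l^{2}}{3} + \frac{8 l}{3}}$ ($q{\left(l \right)} = \frac{l + \frac{6 - l + 3 \cdot 6 - 6 l}{2 + 6}}{l + \left(1 + \frac{l^{2}}{3} + \frac{5 l}{3}\right)} = \frac{l + \frac{6 - l + 18 - 6 l}{8}}{1 + \frac{l^{2}}{3} + \frac{8 l}{3}} = \frac{l + \frac{24 - 7 l}{8}}{1 + \frac{l^{2}}{3} + \frac{8 l}{3}} = \frac{l - \left(-3 + \frac{7 l}{8}\right)}{1 + \frac{l^{2}}{3} + \frac{8 l}{3}} = \frac{3 + \frac{l}{8}}{1 + \frac{l^{2}}{3} + \frac{8 l}{3}}$)
$- 11951 q{\left(-3 \right)} = - 11951 \frac{3 \left(24 - 3\right)}{8 \left(3 + \left(-3\right)^{2} + 8 \left(-3\right)\right)} = - 11951 \cdot \frac{3}{8} \frac{1}{3 + 9 - 24} \cdot 21 = - 11951 \cdot \frac{3}{8} \frac{1}{-12} \cdot 21 = - 11951 \cdot \frac{3}{8} \left(- \frac{1}{12}\right) 21 = \left(-11951\right) \left(- \frac{21}{32}\right) = \frac{250971}{32}$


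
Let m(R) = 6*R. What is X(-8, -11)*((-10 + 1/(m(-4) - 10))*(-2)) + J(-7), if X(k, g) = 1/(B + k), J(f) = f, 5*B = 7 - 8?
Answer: -6584/697 ≈ -9.4462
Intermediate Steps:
B = -⅕ (B = (7 - 8)/5 = (⅕)*(-1) = -⅕ ≈ -0.20000)
X(k, g) = 1/(-⅕ + k)
X(-8, -11)*((-10 + 1/(m(-4) - 10))*(-2)) + J(-7) = (5/(-1 + 5*(-8)))*((-10 + 1/(6*(-4) - 10))*(-2)) - 7 = (5/(-1 - 40))*((-10 + 1/(-24 - 10))*(-2)) - 7 = (5/(-41))*((-10 + 1/(-34))*(-2)) - 7 = (5*(-1/41))*((-10 - 1/34)*(-2)) - 7 = -(-1705)*(-2)/1394 - 7 = -5/41*341/17 - 7 = -1705/697 - 7 = -6584/697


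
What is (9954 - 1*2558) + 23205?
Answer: 30601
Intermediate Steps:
(9954 - 1*2558) + 23205 = (9954 - 2558) + 23205 = 7396 + 23205 = 30601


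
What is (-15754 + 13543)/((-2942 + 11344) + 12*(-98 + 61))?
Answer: -2211/7958 ≈ -0.27783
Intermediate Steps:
(-15754 + 13543)/((-2942 + 11344) + 12*(-98 + 61)) = -2211/(8402 + 12*(-37)) = -2211/(8402 - 444) = -2211/7958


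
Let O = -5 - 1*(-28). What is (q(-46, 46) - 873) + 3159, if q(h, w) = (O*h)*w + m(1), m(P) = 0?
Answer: -46382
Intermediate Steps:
O = 23 (O = -5 + 28 = 23)
q(h, w) = 23*h*w (q(h, w) = (23*h)*w + 0 = 23*h*w + 0 = 23*h*w)
(q(-46, 46) - 873) + 3159 = (23*(-46)*46 - 873) + 3159 = (-48668 - 873) + 3159 = -49541 + 3159 = -46382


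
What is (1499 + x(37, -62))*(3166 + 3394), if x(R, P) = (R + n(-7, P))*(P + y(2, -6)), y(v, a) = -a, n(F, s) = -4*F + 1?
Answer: -14412320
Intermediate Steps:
n(F, s) = 1 - 4*F
x(R, P) = (6 + P)*(29 + R) (x(R, P) = (R + (1 - 4*(-7)))*(P - 1*(-6)) = (R + (1 + 28))*(P + 6) = (R + 29)*(6 + P) = (29 + R)*(6 + P) = (6 + P)*(29 + R))
(1499 + x(37, -62))*(3166 + 3394) = (1499 + (174 + 6*37 + 29*(-62) - 62*37))*(3166 + 3394) = (1499 + (174 + 222 - 1798 - 2294))*6560 = (1499 - 3696)*6560 = -2197*6560 = -14412320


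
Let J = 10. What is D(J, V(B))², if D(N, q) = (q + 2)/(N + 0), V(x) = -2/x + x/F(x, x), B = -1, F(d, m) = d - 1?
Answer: 81/400 ≈ 0.20250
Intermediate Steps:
F(d, m) = -1 + d
V(x) = -2/x + x/(-1 + x)
D(N, q) = (2 + q)/N
D(J, V(B))² = ((2 + (-2/(-1) - 1/(-1 - 1)))/10)² = ((2 + (-2*(-1) - 1/(-2)))/10)² = ((2 + (2 - 1*(-½)))/10)² = ((2 + (2 + ½))/10)² = ((2 + 5/2)/10)² = ((⅒)*(9/2))² = (9/20)² = 81/400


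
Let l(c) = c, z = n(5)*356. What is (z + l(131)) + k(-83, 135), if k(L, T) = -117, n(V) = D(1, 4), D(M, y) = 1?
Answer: 370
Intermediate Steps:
n(V) = 1
z = 356 (z = 1*356 = 356)
(z + l(131)) + k(-83, 135) = (356 + 131) - 117 = 487 - 117 = 370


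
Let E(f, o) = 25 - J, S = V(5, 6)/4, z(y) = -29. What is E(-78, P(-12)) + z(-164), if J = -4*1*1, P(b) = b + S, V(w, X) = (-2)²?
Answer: 0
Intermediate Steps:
V(w, X) = 4
S = 1 (S = 4/4 = 4*(¼) = 1)
P(b) = 1 + b (P(b) = b + 1 = 1 + b)
J = -4 (J = -4*1 = -4)
E(f, o) = 29 (E(f, o) = 25 - 1*(-4) = 25 + 4 = 29)
E(-78, P(-12)) + z(-164) = 29 - 29 = 0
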